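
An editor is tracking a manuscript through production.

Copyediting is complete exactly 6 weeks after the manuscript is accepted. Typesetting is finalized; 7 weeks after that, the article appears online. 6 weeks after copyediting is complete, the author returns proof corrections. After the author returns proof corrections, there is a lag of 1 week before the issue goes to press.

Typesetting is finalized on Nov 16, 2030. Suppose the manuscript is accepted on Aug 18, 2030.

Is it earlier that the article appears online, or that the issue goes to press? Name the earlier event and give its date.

Typesetting is finalized: Nov 16, 2030.
The article appears online: Nov 16, 2030 + 7 weeks = Jan 4, 2031.
The manuscript is accepted: Aug 18, 2030.
Copyediting is complete: Aug 18, 2030 + 6 weeks = Sep 29, 2030.
The author returns proof corrections: Sep 29, 2030 + 6 weeks = Nov 10, 2030.
The issue goes to press: Nov 10, 2030 + 1 week = Nov 17, 2030.
Comparing: the article appears online on Jan 4, 2031 vs the issue goes to press on Nov 17, 2030. Earlier: the issue goes to press.

The issue goes to press — Nov 17, 2030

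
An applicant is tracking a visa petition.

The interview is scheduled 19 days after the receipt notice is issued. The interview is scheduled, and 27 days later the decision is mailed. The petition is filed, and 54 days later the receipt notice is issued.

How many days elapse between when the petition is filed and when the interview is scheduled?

73 days

Causal path: the petition is filed → the receipt notice is issued → the interview is scheduled.
Total delay along the path: 54 + 19 = 73 days.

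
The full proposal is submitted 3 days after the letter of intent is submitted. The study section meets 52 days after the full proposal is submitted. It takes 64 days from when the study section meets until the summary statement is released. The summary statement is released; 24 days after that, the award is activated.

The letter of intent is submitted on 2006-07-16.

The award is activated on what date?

The letter of intent is submitted: Jul 16, 2006.
The full proposal is submitted: Jul 16, 2006 + 3 days = Jul 19, 2006.
The study section meets: Jul 19, 2006 + 52 days = Sep 9, 2006.
The summary statement is released: Sep 9, 2006 + 64 days = Nov 12, 2006.
The award is activated: Nov 12, 2006 + 24 days = Dec 6, 2006.

2006-12-06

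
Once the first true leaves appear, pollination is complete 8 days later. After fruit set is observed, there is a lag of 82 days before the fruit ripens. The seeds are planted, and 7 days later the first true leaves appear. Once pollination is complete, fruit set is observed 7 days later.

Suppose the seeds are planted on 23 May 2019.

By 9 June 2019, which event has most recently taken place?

Pollination is complete

The seeds are planted: May 23, 2019.
The first true leaves appear: May 23, 2019 + 7 days = May 30, 2019.
Pollination is complete: May 30, 2019 + 8 days = Jun 7, 2019.
Fruit set is observed: Jun 7, 2019 + 7 days = Jun 14, 2019.
The fruit ripens: Jun 14, 2019 + 82 days = Sep 4, 2019.
Jun 9, 2019 falls between when pollination is complete (Jun 7, 2019) and when fruit set is observed (Jun 14, 2019).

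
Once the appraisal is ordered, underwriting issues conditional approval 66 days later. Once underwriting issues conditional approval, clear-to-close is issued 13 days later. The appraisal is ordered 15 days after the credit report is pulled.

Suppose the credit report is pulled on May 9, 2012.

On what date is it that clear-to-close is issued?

The credit report is pulled: May 9, 2012.
The appraisal is ordered: May 9, 2012 + 15 days = May 24, 2012.
Underwriting issues conditional approval: May 24, 2012 + 66 days = Jul 29, 2012.
Clear-to-close is issued: Jul 29, 2012 + 13 days = Aug 11, 2012.

Aug 11, 2012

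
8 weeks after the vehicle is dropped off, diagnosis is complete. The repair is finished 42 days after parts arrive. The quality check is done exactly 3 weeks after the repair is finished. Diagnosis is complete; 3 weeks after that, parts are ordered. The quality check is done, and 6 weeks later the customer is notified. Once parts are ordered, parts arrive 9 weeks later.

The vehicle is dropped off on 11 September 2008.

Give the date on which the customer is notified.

14 May 2009

The vehicle is dropped off: Sep 11, 2008.
Diagnosis is complete: Sep 11, 2008 + 8 weeks = Nov 6, 2008.
Parts are ordered: Nov 6, 2008 + 3 weeks = Nov 27, 2008.
Parts arrive: Nov 27, 2008 + 9 weeks = Jan 29, 2009.
The repair is finished: Jan 29, 2009 + 42 days = Mar 12, 2009.
The quality check is done: Mar 12, 2009 + 3 weeks = Apr 2, 2009.
The customer is notified: Apr 2, 2009 + 6 weeks = May 14, 2009.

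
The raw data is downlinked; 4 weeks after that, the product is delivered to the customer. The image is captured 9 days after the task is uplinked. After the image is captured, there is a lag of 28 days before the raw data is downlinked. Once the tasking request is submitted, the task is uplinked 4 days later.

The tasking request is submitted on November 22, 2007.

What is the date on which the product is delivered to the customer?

The tasking request is submitted: Nov 22, 2007.
The task is uplinked: Nov 22, 2007 + 4 days = Nov 26, 2007.
The image is captured: Nov 26, 2007 + 9 days = Dec 5, 2007.
The raw data is downlinked: Dec 5, 2007 + 28 days = Jan 2, 2008.
The product is delivered to the customer: Jan 2, 2008 + 4 weeks = Jan 30, 2008.

January 30, 2008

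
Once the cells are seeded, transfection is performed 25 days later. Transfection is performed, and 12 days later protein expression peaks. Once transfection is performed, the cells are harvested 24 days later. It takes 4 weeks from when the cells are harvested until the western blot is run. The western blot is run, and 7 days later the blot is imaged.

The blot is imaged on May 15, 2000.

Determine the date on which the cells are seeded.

The blot is imaged: May 15, 2000.
The western blot is run: May 15, 2000 − 7 days = May 8, 2000.
The cells are harvested: May 8, 2000 − 4 weeks = Apr 10, 2000.
Transfection is performed: Apr 10, 2000 − 24 days = Mar 17, 2000.
The cells are seeded: Mar 17, 2000 − 25 days = Feb 21, 2000.

February 21, 2000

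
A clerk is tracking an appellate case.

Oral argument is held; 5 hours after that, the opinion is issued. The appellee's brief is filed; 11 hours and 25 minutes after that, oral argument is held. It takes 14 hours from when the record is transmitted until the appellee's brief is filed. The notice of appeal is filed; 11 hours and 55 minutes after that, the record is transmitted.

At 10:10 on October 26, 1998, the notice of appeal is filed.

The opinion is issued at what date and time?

04:30 on October 28, 1998

The notice of appeal is filed: 10:10 Oct 26, 1998.
The record is transmitted: 10:10 Oct 26, 1998 + 11h55m = 22:05 Oct 26, 1998.
The appellee's brief is filed: 22:05 Oct 26, 1998 + 14h = 12:05 Oct 27, 1998.
Oral argument is held: 12:05 Oct 27, 1998 + 11h25m = 23:30 Oct 27, 1998.
The opinion is issued: 23:30 Oct 27, 1998 + 5h = 04:30 Oct 28, 1998.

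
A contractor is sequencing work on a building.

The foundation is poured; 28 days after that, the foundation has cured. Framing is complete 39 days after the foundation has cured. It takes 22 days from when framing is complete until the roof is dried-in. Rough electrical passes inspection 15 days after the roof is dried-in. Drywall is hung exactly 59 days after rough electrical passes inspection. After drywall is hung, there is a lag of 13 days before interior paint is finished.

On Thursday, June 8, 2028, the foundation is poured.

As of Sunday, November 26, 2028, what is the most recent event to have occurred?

Drywall is hung

The foundation is poured: Jun 8, 2028.
The foundation has cured: Jun 8, 2028 + 28 days = Jul 6, 2028.
Framing is complete: Jul 6, 2028 + 39 days = Aug 14, 2028.
The roof is dried-in: Aug 14, 2028 + 22 days = Sep 5, 2028.
Rough electrical passes inspection: Sep 5, 2028 + 15 days = Sep 20, 2028.
Drywall is hung: Sep 20, 2028 + 59 days = Nov 18, 2028.
Interior paint is finished: Nov 18, 2028 + 13 days = Dec 1, 2028.
Nov 26, 2028 falls between when drywall is hung (Nov 18, 2028) and when interior paint is finished (Dec 1, 2028).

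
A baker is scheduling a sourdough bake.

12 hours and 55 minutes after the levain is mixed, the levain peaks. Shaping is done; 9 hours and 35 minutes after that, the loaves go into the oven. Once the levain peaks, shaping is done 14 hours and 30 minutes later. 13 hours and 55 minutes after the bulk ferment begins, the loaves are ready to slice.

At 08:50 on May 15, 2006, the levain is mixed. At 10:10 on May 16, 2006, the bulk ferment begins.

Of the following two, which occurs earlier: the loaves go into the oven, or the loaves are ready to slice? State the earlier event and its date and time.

The levain is mixed: 08:50 May 15, 2006.
The levain peaks: 08:50 May 15, 2006 + 12h55m = 21:45 May 15, 2006.
Shaping is done: 21:45 May 15, 2006 + 14h30m = 12:15 May 16, 2006.
The loaves go into the oven: 12:15 May 16, 2006 + 9h35m = 21:50 May 16, 2006.
The bulk ferment begins: 10:10 May 16, 2006.
The loaves are ready to slice: 10:10 May 16, 2006 + 13h55m = 00:05 May 17, 2006.
Comparing: the loaves go into the oven at 21:50 May 16, 2006 vs the loaves are ready to slice at 00:05 May 17, 2006. Earlier: the loaves go into the oven.

The loaves go into the oven — 21:50 on May 16, 2006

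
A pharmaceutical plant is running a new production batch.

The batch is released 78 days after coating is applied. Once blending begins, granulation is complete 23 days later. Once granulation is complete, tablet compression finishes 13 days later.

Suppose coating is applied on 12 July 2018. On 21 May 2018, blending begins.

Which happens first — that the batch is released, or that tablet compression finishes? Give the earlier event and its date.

Coating is applied: Jul 12, 2018.
The batch is released: Jul 12, 2018 + 78 days = Sep 28, 2018.
Blending begins: May 21, 2018.
Granulation is complete: May 21, 2018 + 23 days = Jun 13, 2018.
Tablet compression finishes: Jun 13, 2018 + 13 days = Jun 26, 2018.
Comparing: the batch is released on Sep 28, 2018 vs tablet compression finishes on Jun 26, 2018. Earlier: tablet compression finishes.

Tablet compression finishes — 26 June 2018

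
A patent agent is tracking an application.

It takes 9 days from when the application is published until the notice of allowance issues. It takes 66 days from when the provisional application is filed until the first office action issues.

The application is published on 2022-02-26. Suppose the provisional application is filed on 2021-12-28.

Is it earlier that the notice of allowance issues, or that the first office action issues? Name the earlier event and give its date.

The application is published: Feb 26, 2022.
The notice of allowance issues: Feb 26, 2022 + 9 days = Mar 7, 2022.
The provisional application is filed: Dec 28, 2021.
The first office action issues: Dec 28, 2021 + 66 days = Mar 4, 2022.
Comparing: the notice of allowance issues on Mar 7, 2022 vs the first office action issues on Mar 4, 2022. Earlier: the first office action issues.

The first office action issues — 2022-03-04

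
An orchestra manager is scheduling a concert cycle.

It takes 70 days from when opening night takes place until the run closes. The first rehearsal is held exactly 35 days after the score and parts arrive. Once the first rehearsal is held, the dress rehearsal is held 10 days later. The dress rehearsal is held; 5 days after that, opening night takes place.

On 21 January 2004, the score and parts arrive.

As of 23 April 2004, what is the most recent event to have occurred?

Opening night takes place

The score and parts arrive: Jan 21, 2004.
The first rehearsal is held: Jan 21, 2004 + 35 days = Feb 25, 2004.
The dress rehearsal is held: Feb 25, 2004 + 10 days = Mar 6, 2004.
Opening night takes place: Mar 6, 2004 + 5 days = Mar 11, 2004.
The run closes: Mar 11, 2004 + 70 days = May 20, 2004.
Apr 23, 2004 falls between when opening night takes place (Mar 11, 2004) and when the run closes (May 20, 2004).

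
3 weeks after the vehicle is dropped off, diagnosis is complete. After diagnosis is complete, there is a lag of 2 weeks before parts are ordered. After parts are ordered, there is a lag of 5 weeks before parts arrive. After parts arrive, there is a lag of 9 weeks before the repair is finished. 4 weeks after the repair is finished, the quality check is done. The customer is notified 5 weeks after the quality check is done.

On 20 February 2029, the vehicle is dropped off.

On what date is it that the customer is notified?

The vehicle is dropped off: Feb 20, 2029.
Diagnosis is complete: Feb 20, 2029 + 3 weeks = Mar 13, 2029.
Parts are ordered: Mar 13, 2029 + 2 weeks = Mar 27, 2029.
Parts arrive: Mar 27, 2029 + 5 weeks = May 1, 2029.
The repair is finished: May 1, 2029 + 9 weeks = Jul 3, 2029.
The quality check is done: Jul 3, 2029 + 4 weeks = Jul 31, 2029.
The customer is notified: Jul 31, 2029 + 5 weeks = Sep 4, 2029.

4 September 2029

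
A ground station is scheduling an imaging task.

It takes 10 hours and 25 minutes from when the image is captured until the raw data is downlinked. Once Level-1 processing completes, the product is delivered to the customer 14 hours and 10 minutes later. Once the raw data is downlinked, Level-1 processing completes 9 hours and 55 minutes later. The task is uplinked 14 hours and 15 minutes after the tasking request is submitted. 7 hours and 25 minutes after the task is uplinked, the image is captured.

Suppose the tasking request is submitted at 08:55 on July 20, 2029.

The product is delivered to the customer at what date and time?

17:05 on July 22, 2029

The tasking request is submitted: 08:55 Jul 20, 2029.
The task is uplinked: 08:55 Jul 20, 2029 + 14h15m = 23:10 Jul 20, 2029.
The image is captured: 23:10 Jul 20, 2029 + 7h25m = 06:35 Jul 21, 2029.
The raw data is downlinked: 06:35 Jul 21, 2029 + 10h25m = 17:00 Jul 21, 2029.
Level-1 processing completes: 17:00 Jul 21, 2029 + 9h55m = 02:55 Jul 22, 2029.
The product is delivered to the customer: 02:55 Jul 22, 2029 + 14h10m = 17:05 Jul 22, 2029.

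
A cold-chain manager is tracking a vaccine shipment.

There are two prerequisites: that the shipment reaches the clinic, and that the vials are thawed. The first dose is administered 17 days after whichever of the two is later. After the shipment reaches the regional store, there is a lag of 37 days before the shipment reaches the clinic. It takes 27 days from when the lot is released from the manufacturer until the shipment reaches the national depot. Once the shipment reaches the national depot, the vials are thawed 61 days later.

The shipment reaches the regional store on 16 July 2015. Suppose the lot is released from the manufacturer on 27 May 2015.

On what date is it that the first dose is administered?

9 September 2015

The shipment reaches the regional store: Jul 16, 2015.
The shipment reaches the clinic: Jul 16, 2015 + 37 days = Aug 22, 2015.
The lot is released from the manufacturer: May 27, 2015.
The shipment reaches the national depot: May 27, 2015 + 27 days = Jun 23, 2015.
The vials are thawed: Jun 23, 2015 + 61 days = Aug 23, 2015.
Both prerequisites met — the shipment reaches the clinic (Aug 22, 2015), the vials are thawed (Aug 23, 2015); the later is Aug 23, 2015.
The first dose is administered: Aug 23, 2015 + 17 days = Sep 9, 2015.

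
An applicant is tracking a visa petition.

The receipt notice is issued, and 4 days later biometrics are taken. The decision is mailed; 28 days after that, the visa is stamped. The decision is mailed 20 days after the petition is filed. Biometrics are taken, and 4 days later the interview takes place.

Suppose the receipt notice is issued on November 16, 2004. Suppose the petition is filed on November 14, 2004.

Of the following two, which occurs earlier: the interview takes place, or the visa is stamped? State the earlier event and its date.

The interview takes place — November 24, 2004

The receipt notice is issued: Nov 16, 2004.
Biometrics are taken: Nov 16, 2004 + 4 days = Nov 20, 2004.
The interview takes place: Nov 20, 2004 + 4 days = Nov 24, 2004.
The petition is filed: Nov 14, 2004.
The decision is mailed: Nov 14, 2004 + 20 days = Dec 4, 2004.
The visa is stamped: Dec 4, 2004 + 28 days = Jan 1, 2005.
Comparing: the interview takes place on Nov 24, 2004 vs the visa is stamped on Jan 1, 2005. Earlier: the interview takes place.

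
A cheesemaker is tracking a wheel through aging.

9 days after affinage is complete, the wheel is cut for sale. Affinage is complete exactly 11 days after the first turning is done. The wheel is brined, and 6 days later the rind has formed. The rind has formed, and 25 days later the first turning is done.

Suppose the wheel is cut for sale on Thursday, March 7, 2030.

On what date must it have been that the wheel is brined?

The wheel is cut for sale: Mar 7, 2030.
Affinage is complete: Mar 7, 2030 − 9 days = Feb 26, 2030.
The first turning is done: Feb 26, 2030 − 11 days = Feb 15, 2030.
The rind has formed: Feb 15, 2030 − 25 days = Jan 21, 2030.
The wheel is brined: Jan 21, 2030 − 6 days = Jan 15, 2030.

Tuesday, January 15, 2030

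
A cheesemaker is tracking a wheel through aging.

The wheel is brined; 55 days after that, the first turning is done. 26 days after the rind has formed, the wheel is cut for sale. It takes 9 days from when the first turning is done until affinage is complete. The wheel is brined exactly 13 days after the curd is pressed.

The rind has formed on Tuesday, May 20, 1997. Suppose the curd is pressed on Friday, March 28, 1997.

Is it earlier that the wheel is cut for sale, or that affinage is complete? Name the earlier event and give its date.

Affinage is complete — Friday, June 13, 1997

The rind has formed: May 20, 1997.
The wheel is cut for sale: May 20, 1997 + 26 days = Jun 15, 1997.
The curd is pressed: Mar 28, 1997.
The wheel is brined: Mar 28, 1997 + 13 days = Apr 10, 1997.
The first turning is done: Apr 10, 1997 + 55 days = Jun 4, 1997.
Affinage is complete: Jun 4, 1997 + 9 days = Jun 13, 1997.
Comparing: the wheel is cut for sale on Jun 15, 1997 vs affinage is complete on Jun 13, 1997. Earlier: affinage is complete.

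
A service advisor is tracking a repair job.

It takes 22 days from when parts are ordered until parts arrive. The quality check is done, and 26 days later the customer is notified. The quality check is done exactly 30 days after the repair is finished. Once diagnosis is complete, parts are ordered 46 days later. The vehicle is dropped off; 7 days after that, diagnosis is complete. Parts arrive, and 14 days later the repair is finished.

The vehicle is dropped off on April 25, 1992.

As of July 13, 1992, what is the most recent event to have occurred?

The vehicle is dropped off: Apr 25, 1992.
Diagnosis is complete: Apr 25, 1992 + 7 days = May 2, 1992.
Parts are ordered: May 2, 1992 + 46 days = Jun 17, 1992.
Parts arrive: Jun 17, 1992 + 22 days = Jul 9, 1992.
The repair is finished: Jul 9, 1992 + 14 days = Jul 23, 1992.
The quality check is done: Jul 23, 1992 + 30 days = Aug 22, 1992.
The customer is notified: Aug 22, 1992 + 26 days = Sep 17, 1992.
Jul 13, 1992 falls between when parts arrive (Jul 9, 1992) and when the repair is finished (Jul 23, 1992).

Parts arrive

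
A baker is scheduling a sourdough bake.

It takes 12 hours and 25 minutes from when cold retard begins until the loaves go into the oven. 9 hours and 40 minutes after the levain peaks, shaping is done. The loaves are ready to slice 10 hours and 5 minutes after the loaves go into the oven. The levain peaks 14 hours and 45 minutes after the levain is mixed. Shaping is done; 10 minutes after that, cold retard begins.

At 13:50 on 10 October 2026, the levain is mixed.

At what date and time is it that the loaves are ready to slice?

12:55 on 12 October 2026

The levain is mixed: 13:50 Oct 10, 2026.
The levain peaks: 13:50 Oct 10, 2026 + 14h45m = 04:35 Oct 11, 2026.
Shaping is done: 04:35 Oct 11, 2026 + 9h40m = 14:15 Oct 11, 2026.
Cold retard begins: 14:15 Oct 11, 2026 + 10m = 14:25 Oct 11, 2026.
The loaves go into the oven: 14:25 Oct 11, 2026 + 12h25m = 02:50 Oct 12, 2026.
The loaves are ready to slice: 02:50 Oct 12, 2026 + 10h05m = 12:55 Oct 12, 2026.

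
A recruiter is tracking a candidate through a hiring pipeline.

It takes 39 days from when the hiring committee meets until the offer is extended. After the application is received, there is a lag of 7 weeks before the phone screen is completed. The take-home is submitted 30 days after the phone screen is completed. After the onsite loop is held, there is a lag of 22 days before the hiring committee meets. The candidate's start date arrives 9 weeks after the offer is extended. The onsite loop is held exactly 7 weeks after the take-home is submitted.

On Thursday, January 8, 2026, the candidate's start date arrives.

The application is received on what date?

The candidate's start date arrives: Jan 8, 2026.
The offer is extended: Jan 8, 2026 − 9 weeks = Nov 6, 2025.
The hiring committee meets: Nov 6, 2025 − 39 days = Sep 28, 2025.
The onsite loop is held: Sep 28, 2025 − 22 days = Sep 6, 2025.
The take-home is submitted: Sep 6, 2025 − 7 weeks = Jul 19, 2025.
The phone screen is completed: Jul 19, 2025 − 30 days = Jun 19, 2025.
The application is received: Jun 19, 2025 − 7 weeks = May 1, 2025.

Thursday, May 1, 2025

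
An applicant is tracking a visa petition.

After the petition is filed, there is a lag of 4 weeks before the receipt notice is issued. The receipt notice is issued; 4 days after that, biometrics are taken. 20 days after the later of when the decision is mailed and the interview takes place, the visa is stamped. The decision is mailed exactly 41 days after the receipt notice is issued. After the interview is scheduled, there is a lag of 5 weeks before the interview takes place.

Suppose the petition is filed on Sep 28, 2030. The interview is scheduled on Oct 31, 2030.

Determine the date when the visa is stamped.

Dec 26, 2030

The petition is filed: Sep 28, 2030.
The receipt notice is issued: Sep 28, 2030 + 4 weeks = Oct 26, 2030.
The decision is mailed: Oct 26, 2030 + 41 days = Dec 6, 2030.
The interview is scheduled: Oct 31, 2030.
The interview takes place: Oct 31, 2030 + 5 weeks = Dec 5, 2030.
Both prerequisites met — the decision is mailed (Dec 6, 2030), the interview takes place (Dec 5, 2030); the later is Dec 6, 2030.
The visa is stamped: Dec 6, 2030 + 20 days = Dec 26, 2030.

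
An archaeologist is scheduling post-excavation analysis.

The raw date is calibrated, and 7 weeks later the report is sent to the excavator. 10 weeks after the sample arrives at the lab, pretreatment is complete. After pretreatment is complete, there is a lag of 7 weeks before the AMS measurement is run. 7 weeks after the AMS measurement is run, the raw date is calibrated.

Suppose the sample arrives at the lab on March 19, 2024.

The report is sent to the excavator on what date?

October 22, 2024

The sample arrives at the lab: Mar 19, 2024.
Pretreatment is complete: Mar 19, 2024 + 10 weeks = May 28, 2024.
The AMS measurement is run: May 28, 2024 + 7 weeks = Jul 16, 2024.
The raw date is calibrated: Jul 16, 2024 + 7 weeks = Sep 3, 2024.
The report is sent to the excavator: Sep 3, 2024 + 7 weeks = Oct 22, 2024.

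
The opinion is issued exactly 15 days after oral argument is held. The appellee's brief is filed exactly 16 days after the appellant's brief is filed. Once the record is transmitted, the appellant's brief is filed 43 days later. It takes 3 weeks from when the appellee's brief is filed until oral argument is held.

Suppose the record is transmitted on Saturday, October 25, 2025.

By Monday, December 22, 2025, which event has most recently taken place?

The record is transmitted: Oct 25, 2025.
The appellant's brief is filed: Oct 25, 2025 + 43 days = Dec 7, 2025.
The appellee's brief is filed: Dec 7, 2025 + 16 days = Dec 23, 2025.
Oral argument is held: Dec 23, 2025 + 3 weeks = Jan 13, 2026.
The opinion is issued: Jan 13, 2026 + 15 days = Jan 28, 2026.
Dec 22, 2025 falls between when the appellant's brief is filed (Dec 7, 2025) and when the appellee's brief is filed (Dec 23, 2025).

The appellant's brief is filed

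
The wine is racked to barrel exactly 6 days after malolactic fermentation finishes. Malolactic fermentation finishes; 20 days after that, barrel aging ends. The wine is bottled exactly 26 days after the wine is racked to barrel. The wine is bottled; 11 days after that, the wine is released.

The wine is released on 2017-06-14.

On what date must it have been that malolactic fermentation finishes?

2017-05-02

The wine is released: Jun 14, 2017.
The wine is bottled: Jun 14, 2017 − 11 days = Jun 3, 2017.
The wine is racked to barrel: Jun 3, 2017 − 26 days = May 8, 2017.
Malolactic fermentation finishes: May 8, 2017 − 6 days = May 2, 2017.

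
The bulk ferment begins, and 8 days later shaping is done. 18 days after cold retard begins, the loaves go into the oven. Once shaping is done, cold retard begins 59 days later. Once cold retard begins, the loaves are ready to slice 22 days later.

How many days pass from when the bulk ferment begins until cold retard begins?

67 days

Causal path: the bulk ferment begins → shaping is done → cold retard begins.
Total delay along the path: 8 + 59 = 67 days.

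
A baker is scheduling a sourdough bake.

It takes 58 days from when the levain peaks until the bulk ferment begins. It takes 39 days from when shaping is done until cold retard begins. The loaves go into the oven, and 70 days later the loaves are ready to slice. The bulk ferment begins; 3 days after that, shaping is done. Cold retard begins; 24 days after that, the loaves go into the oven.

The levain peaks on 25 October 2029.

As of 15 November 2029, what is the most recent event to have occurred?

The levain peaks

The levain peaks: Oct 25, 2029.
The bulk ferment begins: Oct 25, 2029 + 58 days = Dec 22, 2029.
Shaping is done: Dec 22, 2029 + 3 days = Dec 25, 2029.
Cold retard begins: Dec 25, 2029 + 39 days = Feb 2, 2030.
The loaves go into the oven: Feb 2, 2030 + 24 days = Feb 26, 2030.
The loaves are ready to slice: Feb 26, 2030 + 70 days = May 7, 2030.
Nov 15, 2029 falls between when the levain peaks (Oct 25, 2029) and when the bulk ferment begins (Dec 22, 2029).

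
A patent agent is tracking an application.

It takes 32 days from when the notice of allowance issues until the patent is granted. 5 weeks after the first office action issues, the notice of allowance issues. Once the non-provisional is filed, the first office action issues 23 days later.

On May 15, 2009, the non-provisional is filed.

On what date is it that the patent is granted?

The non-provisional is filed: May 15, 2009.
The first office action issues: May 15, 2009 + 23 days = Jun 7, 2009.
The notice of allowance issues: Jun 7, 2009 + 5 weeks = Jul 12, 2009.
The patent is granted: Jul 12, 2009 + 32 days = Aug 13, 2009.

Aug 13, 2009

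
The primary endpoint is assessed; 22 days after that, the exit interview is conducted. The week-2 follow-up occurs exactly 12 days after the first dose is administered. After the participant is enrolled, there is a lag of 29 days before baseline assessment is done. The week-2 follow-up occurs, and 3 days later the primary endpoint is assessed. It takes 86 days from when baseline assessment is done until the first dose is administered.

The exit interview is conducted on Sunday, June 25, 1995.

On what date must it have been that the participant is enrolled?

Tuesday, January 24, 1995

The exit interview is conducted: Jun 25, 1995.
The primary endpoint is assessed: Jun 25, 1995 − 22 days = Jun 3, 1995.
The week-2 follow-up occurs: Jun 3, 1995 − 3 days = May 31, 1995.
The first dose is administered: May 31, 1995 − 12 days = May 19, 1995.
Baseline assessment is done: May 19, 1995 − 86 days = Feb 22, 1995.
The participant is enrolled: Feb 22, 1995 − 29 days = Jan 24, 1995.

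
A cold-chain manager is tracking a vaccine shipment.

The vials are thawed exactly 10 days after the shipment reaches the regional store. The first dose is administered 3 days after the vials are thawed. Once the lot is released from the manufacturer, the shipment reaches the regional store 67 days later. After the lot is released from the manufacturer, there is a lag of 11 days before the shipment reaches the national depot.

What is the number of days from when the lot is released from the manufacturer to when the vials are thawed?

77 days

Causal path: the lot is released from the manufacturer → the shipment reaches the regional store → the vials are thawed.
Total delay along the path: 67 + 10 = 77 days.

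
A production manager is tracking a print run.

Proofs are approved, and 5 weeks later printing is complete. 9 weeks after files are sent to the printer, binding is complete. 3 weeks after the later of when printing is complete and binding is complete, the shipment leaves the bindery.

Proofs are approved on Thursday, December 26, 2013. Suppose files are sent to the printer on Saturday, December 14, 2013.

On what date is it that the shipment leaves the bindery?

Proofs are approved: Dec 26, 2013.
Printing is complete: Dec 26, 2013 + 5 weeks = Jan 30, 2014.
Files are sent to the printer: Dec 14, 2013.
Binding is complete: Dec 14, 2013 + 9 weeks = Feb 15, 2014.
Both prerequisites met — printing is complete (Jan 30, 2014), binding is complete (Feb 15, 2014); the later is Feb 15, 2014.
The shipment leaves the bindery: Feb 15, 2014 + 3 weeks = Mar 8, 2014.

Saturday, March 8, 2014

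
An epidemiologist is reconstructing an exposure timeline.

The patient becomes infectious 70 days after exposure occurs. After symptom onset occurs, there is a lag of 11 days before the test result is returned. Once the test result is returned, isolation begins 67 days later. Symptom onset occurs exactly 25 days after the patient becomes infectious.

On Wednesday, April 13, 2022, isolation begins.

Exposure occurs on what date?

Isolation begins: Apr 13, 2022.
The test result is returned: Apr 13, 2022 − 67 days = Feb 5, 2022.
Symptom onset occurs: Feb 5, 2022 − 11 days = Jan 25, 2022.
The patient becomes infectious: Jan 25, 2022 − 25 days = Dec 31, 2021.
Exposure occurs: Dec 31, 2021 − 70 days = Oct 22, 2021.

Friday, October 22, 2021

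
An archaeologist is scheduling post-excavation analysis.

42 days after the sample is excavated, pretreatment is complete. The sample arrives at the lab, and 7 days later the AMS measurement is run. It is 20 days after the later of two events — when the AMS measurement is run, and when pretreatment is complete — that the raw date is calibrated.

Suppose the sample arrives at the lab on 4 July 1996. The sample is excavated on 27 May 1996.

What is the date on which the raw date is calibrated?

31 July 1996

The sample arrives at the lab: Jul 4, 1996.
The AMS measurement is run: Jul 4, 1996 + 7 days = Jul 11, 1996.
The sample is excavated: May 27, 1996.
Pretreatment is complete: May 27, 1996 + 42 days = Jul 8, 1996.
Both prerequisites met — the AMS measurement is run (Jul 11, 1996), pretreatment is complete (Jul 8, 1996); the later is Jul 11, 1996.
The raw date is calibrated: Jul 11, 1996 + 20 days = Jul 31, 1996.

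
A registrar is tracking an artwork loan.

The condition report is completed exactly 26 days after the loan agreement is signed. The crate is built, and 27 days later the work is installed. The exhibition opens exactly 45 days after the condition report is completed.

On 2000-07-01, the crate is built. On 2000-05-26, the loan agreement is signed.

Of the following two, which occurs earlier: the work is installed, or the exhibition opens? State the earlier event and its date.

The work is installed — 2000-07-28

The crate is built: Jul 1, 2000.
The work is installed: Jul 1, 2000 + 27 days = Jul 28, 2000.
The loan agreement is signed: May 26, 2000.
The condition report is completed: May 26, 2000 + 26 days = Jun 21, 2000.
The exhibition opens: Jun 21, 2000 + 45 days = Aug 5, 2000.
Comparing: the work is installed on Jul 28, 2000 vs the exhibition opens on Aug 5, 2000. Earlier: the work is installed.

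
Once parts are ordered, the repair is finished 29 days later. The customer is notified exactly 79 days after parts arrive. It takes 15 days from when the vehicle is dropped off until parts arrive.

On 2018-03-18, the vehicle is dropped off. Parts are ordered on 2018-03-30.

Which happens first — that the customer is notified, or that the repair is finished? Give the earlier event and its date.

The repair is finished — 2018-04-28

The vehicle is dropped off: Mar 18, 2018.
Parts arrive: Mar 18, 2018 + 15 days = Apr 2, 2018.
The customer is notified: Apr 2, 2018 + 79 days = Jun 20, 2018.
Parts are ordered: Mar 30, 2018.
The repair is finished: Mar 30, 2018 + 29 days = Apr 28, 2018.
Comparing: the customer is notified on Jun 20, 2018 vs the repair is finished on Apr 28, 2018. Earlier: the repair is finished.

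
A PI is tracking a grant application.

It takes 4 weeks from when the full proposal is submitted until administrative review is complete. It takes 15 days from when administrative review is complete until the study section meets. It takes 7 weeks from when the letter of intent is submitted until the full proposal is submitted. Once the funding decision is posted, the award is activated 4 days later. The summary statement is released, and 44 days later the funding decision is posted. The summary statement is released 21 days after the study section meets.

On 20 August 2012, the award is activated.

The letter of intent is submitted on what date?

The award is activated: Aug 20, 2012.
The funding decision is posted: Aug 20, 2012 − 4 days = Aug 16, 2012.
The summary statement is released: Aug 16, 2012 − 44 days = Jul 3, 2012.
The study section meets: Jul 3, 2012 − 21 days = Jun 12, 2012.
Administrative review is complete: Jun 12, 2012 − 15 days = May 28, 2012.
The full proposal is submitted: May 28, 2012 − 4 weeks = Apr 30, 2012.
The letter of intent is submitted: Apr 30, 2012 − 7 weeks = Mar 12, 2012.

12 March 2012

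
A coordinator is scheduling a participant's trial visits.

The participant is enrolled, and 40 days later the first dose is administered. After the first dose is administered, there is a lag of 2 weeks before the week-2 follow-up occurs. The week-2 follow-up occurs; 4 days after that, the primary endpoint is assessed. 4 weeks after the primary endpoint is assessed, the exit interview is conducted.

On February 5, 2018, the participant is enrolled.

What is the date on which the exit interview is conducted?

The participant is enrolled: Feb 5, 2018.
The first dose is administered: Feb 5, 2018 + 40 days = Mar 17, 2018.
The week-2 follow-up occurs: Mar 17, 2018 + 2 weeks = Mar 31, 2018.
The primary endpoint is assessed: Mar 31, 2018 + 4 days = Apr 4, 2018.
The exit interview is conducted: Apr 4, 2018 + 4 weeks = May 2, 2018.

May 2, 2018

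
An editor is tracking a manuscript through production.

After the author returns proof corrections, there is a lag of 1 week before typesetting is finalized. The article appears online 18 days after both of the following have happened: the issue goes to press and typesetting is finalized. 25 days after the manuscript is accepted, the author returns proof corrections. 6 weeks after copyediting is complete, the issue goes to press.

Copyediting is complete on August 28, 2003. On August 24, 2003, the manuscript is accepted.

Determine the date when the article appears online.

Copyediting is complete: Aug 28, 2003.
The issue goes to press: Aug 28, 2003 + 6 weeks = Oct 9, 2003.
The manuscript is accepted: Aug 24, 2003.
The author returns proof corrections: Aug 24, 2003 + 25 days = Sep 18, 2003.
Typesetting is finalized: Sep 18, 2003 + 1 week = Sep 25, 2003.
Both prerequisites met — the issue goes to press (Oct 9, 2003), typesetting is finalized (Sep 25, 2003); the later is Oct 9, 2003.
The article appears online: Oct 9, 2003 + 18 days = Oct 27, 2003.

October 27, 2003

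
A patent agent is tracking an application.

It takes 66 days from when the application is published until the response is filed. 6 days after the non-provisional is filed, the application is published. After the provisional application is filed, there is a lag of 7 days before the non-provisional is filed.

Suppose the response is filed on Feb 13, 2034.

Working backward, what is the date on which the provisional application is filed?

Nov 26, 2033

The response is filed: Feb 13, 2034.
The application is published: Feb 13, 2034 − 66 days = Dec 9, 2033.
The non-provisional is filed: Dec 9, 2033 − 6 days = Dec 3, 2033.
The provisional application is filed: Dec 3, 2033 − 7 days = Nov 26, 2033.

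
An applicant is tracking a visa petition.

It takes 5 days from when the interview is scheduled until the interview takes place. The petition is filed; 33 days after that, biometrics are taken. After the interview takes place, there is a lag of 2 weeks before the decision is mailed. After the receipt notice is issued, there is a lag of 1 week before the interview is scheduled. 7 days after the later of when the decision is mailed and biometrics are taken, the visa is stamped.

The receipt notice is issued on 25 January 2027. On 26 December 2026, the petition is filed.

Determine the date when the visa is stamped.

27 February 2027

The receipt notice is issued: Jan 25, 2027.
The interview is scheduled: Jan 25, 2027 + 1 week = Feb 1, 2027.
The interview takes place: Feb 1, 2027 + 5 days = Feb 6, 2027.
The decision is mailed: Feb 6, 2027 + 2 weeks = Feb 20, 2027.
The petition is filed: Dec 26, 2026.
Biometrics are taken: Dec 26, 2026 + 33 days = Jan 28, 2027.
Both prerequisites met — the decision is mailed (Feb 20, 2027), biometrics are taken (Jan 28, 2027); the later is Feb 20, 2027.
The visa is stamped: Feb 20, 2027 + 7 days = Feb 27, 2027.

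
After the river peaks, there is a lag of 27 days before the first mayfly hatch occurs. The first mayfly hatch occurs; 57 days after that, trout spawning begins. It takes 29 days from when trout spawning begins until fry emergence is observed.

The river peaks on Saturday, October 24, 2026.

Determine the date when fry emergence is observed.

The river peaks: Oct 24, 2026.
The first mayfly hatch occurs: Oct 24, 2026 + 27 days = Nov 20, 2026.
Trout spawning begins: Nov 20, 2026 + 57 days = Jan 16, 2027.
Fry emergence is observed: Jan 16, 2027 + 29 days = Feb 14, 2027.

Sunday, February 14, 2027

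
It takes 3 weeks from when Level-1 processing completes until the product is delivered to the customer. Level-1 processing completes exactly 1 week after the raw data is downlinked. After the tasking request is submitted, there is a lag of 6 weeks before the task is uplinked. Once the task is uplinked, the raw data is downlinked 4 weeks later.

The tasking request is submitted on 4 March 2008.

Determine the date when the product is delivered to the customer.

The tasking request is submitted: Mar 4, 2008.
The task is uplinked: Mar 4, 2008 + 6 weeks = Apr 15, 2008.
The raw data is downlinked: Apr 15, 2008 + 4 weeks = May 13, 2008.
Level-1 processing completes: May 13, 2008 + 1 week = May 20, 2008.
The product is delivered to the customer: May 20, 2008 + 3 weeks = Jun 10, 2008.

10 June 2008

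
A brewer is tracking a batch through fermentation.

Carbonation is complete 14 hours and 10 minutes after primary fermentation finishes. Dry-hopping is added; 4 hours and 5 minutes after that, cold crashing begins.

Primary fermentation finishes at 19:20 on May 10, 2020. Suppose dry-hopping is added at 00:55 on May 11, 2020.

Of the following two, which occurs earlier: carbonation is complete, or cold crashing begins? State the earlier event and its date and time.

Cold crashing begins — 05:00 on May 11, 2020

Primary fermentation finishes: 19:20 May 10, 2020.
Carbonation is complete: 19:20 May 10, 2020 + 14h10m = 09:30 May 11, 2020.
Dry-hopping is added: 00:55 May 11, 2020.
Cold crashing begins: 00:55 May 11, 2020 + 4h05m = 05:00 May 11, 2020.
Comparing: carbonation is complete at 09:30 May 11, 2020 vs cold crashing begins at 05:00 May 11, 2020. Earlier: cold crashing begins.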